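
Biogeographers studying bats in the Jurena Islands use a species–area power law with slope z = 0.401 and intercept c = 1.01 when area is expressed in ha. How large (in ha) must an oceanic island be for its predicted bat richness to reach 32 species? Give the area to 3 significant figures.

32 = 1.01 × A^0.401  ⇒  A^0.401 = 32/1.01 = 31.68
ln A = ln(31.68) / 0.401 = 3.4558 / 0.401 = 8.6179
A = e^8.6179 ≈ 5530 ha

5530 ha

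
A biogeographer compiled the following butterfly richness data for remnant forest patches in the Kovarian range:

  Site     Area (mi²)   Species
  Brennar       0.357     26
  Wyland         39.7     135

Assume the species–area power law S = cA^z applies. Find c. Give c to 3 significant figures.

z = ln(S₂/S₁) / ln(A₂/A₁) = ln(135/26) / ln(39.7/0.357) = 1.6472 / 4.7114 = 0.3496
c = S₁ / A₁^z = 26 / 0.357^0.3496 = 26 / 0.6976 = 37.27

37.3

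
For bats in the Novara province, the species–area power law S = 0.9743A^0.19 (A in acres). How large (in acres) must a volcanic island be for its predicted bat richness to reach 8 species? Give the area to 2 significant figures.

8 = 0.9743 × A^0.19  ⇒  A^0.19 = 8/0.9743 = 8.211
ln A = ln(8.211) / 0.19 = 2.1055 / 0.19 = 11.0815
A = e^11.0815 ≈ 64956 acres

65000 acres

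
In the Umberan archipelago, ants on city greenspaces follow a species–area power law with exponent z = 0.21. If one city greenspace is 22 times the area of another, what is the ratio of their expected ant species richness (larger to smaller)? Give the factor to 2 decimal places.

1.91

S₂/S₁ = (A₂/A₁)^z = 22^0.21
ln(S₂/S₁) = 0.21 × ln 22 = 0.21 × 3.0910 = 0.6491
S₂/S₁ = e^0.6491 ≈ 1.914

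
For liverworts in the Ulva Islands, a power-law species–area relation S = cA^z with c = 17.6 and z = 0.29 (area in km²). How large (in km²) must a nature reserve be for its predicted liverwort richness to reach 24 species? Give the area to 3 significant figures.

2.91 km²

24 = 17.6 × A^0.29  ⇒  A^0.29 = 24/17.6 = 1.364
ln A = ln(1.364) / 0.29 = 0.3102 / 0.29 = 1.0695
A = e^1.0695 ≈ 2.914 km²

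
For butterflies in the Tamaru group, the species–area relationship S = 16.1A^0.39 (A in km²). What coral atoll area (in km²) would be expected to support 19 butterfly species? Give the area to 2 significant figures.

1.5 km²

19 = 16.1 × A^0.39  ⇒  A^0.39 = 19/16.1 = 1.18
ln A = ln(1.18) / 0.39 = 0.1656 / 0.39 = 0.4247
A = e^0.4247 ≈ 1.529 km²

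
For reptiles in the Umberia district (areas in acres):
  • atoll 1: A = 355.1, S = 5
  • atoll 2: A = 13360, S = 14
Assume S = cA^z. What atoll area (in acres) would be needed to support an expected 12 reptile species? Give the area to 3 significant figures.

7760 acres

z = ln(14/5) / ln(13360/355.1) = 1.0296 / 3.6276 = 0.2838
c = 5 / 355.1^0.2838 = 5 / 5.295 = 0.9443
A = (12/0.9443)^(1/0.2838) ⇒ ln A = ln(12.71)/0.2838 = 8.9569
A = e^8.9569 ≈ 7761 acres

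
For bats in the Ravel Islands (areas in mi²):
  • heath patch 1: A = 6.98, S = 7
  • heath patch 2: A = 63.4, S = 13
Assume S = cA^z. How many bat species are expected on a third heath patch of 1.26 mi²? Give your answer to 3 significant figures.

4.33

z = ln(13/7) / ln(63.4/6.98) = 0.6190 / 2.2064 = 0.2806
c = 7 / 6.98^0.2806 = 7 / 1.725 = 4.058
S₃ = 4.058 × 1.26^0.2806 = 4.058 × 1.067 ≈ 4.33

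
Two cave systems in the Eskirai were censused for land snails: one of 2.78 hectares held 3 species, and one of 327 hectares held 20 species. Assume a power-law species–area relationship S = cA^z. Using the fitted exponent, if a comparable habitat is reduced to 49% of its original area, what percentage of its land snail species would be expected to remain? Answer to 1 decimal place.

75.3%

z = ln(20/3) / ln(327/2.78) = 1.8971 / 4.7675 = 0.3979
S_new/S_old = (A_new/A_old)^z = 0.49^0.3979 = exp(0.3979 × -0.7133) = 0.7529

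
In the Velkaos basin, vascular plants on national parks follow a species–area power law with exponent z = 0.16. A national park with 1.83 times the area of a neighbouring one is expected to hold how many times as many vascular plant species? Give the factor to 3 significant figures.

1.10

S₂/S₁ = (A₂/A₁)^z = 1.83^0.16
ln(S₂/S₁) = 0.16 × ln 1.83 = 0.16 × 0.6043 = 0.0967
S₂/S₁ = e^0.0967 ≈ 1.102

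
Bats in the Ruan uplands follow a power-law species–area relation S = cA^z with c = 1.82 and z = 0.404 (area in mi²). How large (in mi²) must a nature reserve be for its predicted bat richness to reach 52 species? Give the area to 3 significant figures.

52 = 1.82 × A^0.404  ⇒  A^0.404 = 52/1.82 = 28.57
ln A = ln(28.57) / 0.404 = 3.3524 / 0.404 = 8.2980
A = e^8.2980 ≈ 4016 mi²

4020 mi²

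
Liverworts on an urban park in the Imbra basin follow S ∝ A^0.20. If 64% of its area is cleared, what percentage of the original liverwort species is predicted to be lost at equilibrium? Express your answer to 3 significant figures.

S_new/S_old = (A_new/A_old)^z = 0.36^0.2
= exp(0.2 × ln 0.36) = exp(0.2 × -1.0217) = exp(-0.2043) ≈ 0.8152
Fraction lost = 1 − 0.8152 = 0.1848

18.5%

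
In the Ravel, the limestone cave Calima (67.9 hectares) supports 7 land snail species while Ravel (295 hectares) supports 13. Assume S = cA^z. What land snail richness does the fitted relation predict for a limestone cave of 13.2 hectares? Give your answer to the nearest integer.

z = ln(13/7) / ln(295/67.9) = 0.6190 / 1.4689 = 0.4214
c = 7 / 67.9^0.4214 = 7 / 5.915 = 1.183
S₃ = 1.183 × 13.2^0.4214 = 1.183 × 2.966 ≈ 3.51

4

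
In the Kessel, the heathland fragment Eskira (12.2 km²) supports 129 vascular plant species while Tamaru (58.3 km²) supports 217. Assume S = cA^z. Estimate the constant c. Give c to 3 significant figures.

z = ln(S₂/S₁) / ln(A₂/A₁) = ln(217/129) / ln(58.3/12.2) = 0.5201 / 1.5642 = 0.3325
c = S₁ / A₁^z = 129 / 12.2^0.3325 = 129 / 2.297 = 56.15

56.2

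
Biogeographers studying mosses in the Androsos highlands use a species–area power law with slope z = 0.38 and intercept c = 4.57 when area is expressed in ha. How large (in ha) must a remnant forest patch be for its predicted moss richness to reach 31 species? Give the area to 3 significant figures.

31 = 4.57 × A^0.38  ⇒  A^0.38 = 31/4.57 = 6.783
ln A = ln(6.783) / 0.38 = 1.9145 / 0.38 = 5.0381
A = e^5.0381 ≈ 154.2 ha

154 ha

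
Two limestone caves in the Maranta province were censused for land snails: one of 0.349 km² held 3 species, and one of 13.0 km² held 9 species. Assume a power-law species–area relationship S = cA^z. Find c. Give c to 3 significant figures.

4.13

z = ln(S₂/S₁) / ln(A₂/A₁) = ln(9/3) / ln(13/0.349) = 1.0986 / 3.6176 = 0.3037
c = S₁ / A₁^z = 3 / 0.349^0.3037 = 3 / 0.7264 = 4.13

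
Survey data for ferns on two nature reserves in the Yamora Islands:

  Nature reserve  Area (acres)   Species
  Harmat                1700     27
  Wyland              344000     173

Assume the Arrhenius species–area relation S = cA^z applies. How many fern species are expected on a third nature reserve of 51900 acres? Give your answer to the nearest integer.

89

z = ln(173/27) / ln(344000/1700) = 1.8575 / 5.3100 = 0.3498
c = 27 / 1700^0.3498 = 27 / 13.49 = 2.001
S₃ = 2.001 × 51900^0.3498 = 2.001 × 44.6 ≈ 89.27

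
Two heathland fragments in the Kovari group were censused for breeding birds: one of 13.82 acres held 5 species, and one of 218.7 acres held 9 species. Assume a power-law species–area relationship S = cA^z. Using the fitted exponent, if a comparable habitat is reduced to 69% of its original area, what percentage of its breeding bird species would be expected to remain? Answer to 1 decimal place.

z = ln(9/5) / ln(218.7/13.82) = 0.5878 / 2.7616 = 0.2128
S_new/S_old = (A_new/A_old)^z = 0.69^0.2128 = exp(0.2128 × -0.3711) = 0.9241

92.4%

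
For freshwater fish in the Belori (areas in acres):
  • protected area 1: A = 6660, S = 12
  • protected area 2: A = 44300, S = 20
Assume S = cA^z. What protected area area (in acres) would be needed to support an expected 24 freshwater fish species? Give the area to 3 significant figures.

z = ln(20/12) / ln(44300/6660) = 0.5108 / 1.8949 = 0.2696
c = 12 / 6660^0.2696 = 12 / 10.73 = 1.118
A = (24/1.118)^(1/0.2696) ⇒ ln A = ln(21.47)/0.2696 = 11.3750
A = e^11.3750 ≈ 87120 acres

87100 acres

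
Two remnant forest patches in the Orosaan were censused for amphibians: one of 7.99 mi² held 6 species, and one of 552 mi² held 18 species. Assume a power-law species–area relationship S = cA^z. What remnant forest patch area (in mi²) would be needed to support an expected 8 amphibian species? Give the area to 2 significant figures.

z = ln(18/6) / ln(552/7.99) = 1.0986 / 4.2354 = 0.2594
c = 6 / 7.99^0.2594 = 6 / 1.714 = 3.5
A = (8/3.5)^(1/0.2594) ⇒ ln A = ln(2.286)/0.2594 = 3.1873
A = e^3.1873 ≈ 24.22 mi²

24 mi²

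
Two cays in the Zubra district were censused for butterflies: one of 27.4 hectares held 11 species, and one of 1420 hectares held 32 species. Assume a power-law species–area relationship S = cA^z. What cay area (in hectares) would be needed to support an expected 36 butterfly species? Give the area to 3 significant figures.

z = ln(32/11) / ln(1420/27.4) = 1.0678 / 3.9479 = 0.2705
c = 11 / 27.4^0.2705 = 11 / 2.448 = 4.493
A = (36/4.493)^(1/0.2705) ⇒ ln A = ln(8.013)/0.2705 = 7.6939
A = e^7.6939 ≈ 2195 hectares

2190 hectares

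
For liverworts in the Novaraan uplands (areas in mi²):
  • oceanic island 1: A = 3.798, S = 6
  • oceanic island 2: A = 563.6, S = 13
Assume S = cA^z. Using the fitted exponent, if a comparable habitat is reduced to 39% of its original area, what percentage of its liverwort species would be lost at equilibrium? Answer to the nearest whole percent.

14%

z = ln(13/6) / ln(563.6/3.798) = 0.7732 / 4.9999 = 0.1546
S_new/S_old = (A_new/A_old)^z = 0.39^0.1546 = exp(0.1546 × -0.9416) = 0.8645
Fraction lost = 1 − 0.8645 = 0.1355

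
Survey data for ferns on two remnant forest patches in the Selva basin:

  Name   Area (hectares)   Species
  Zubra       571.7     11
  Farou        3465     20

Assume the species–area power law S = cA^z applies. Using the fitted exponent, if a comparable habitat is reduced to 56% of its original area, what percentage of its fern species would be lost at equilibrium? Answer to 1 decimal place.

17.5%

z = ln(20/11) / ln(3465/571.7) = 0.5978 / 1.8019 = 0.3318
S_new/S_old = (A_new/A_old)^z = 0.56^0.3318 = exp(0.3318 × -0.5798) = 0.825
Fraction lost = 1 − 0.825 = 0.175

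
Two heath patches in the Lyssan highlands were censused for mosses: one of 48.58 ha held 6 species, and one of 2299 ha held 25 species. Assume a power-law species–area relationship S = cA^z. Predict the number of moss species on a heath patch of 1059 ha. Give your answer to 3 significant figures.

z = ln(25/6) / ln(2299/48.58) = 1.4271 / 3.8570 = 0.3700
c = 6 / 48.58^0.3700 = 6 / 4.207 = 1.426
S₃ = 1.426 × 1059^0.3700 = 1.426 × 13.16 ≈ 18.77

18.8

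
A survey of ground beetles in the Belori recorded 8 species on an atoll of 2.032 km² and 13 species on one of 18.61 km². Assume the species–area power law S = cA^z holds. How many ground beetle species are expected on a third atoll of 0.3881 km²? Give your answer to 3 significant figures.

5.57

z = ln(13/8) / ln(18.61/2.032) = 0.4855 / 2.2147 = 0.2192
c = 8 / 2.032^0.2192 = 8 / 1.168 = 6.848
S₃ = 6.848 × 0.3881^0.2192 = 6.848 × 0.8126 ≈ 5.565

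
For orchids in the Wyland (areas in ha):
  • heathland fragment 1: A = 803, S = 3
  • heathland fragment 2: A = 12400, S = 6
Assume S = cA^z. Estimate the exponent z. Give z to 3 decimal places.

Taking logs: ln S = ln c + z ln A, so z = (ln S₂ − ln S₁)/(ln A₂ − ln A₁).
z = ln(6/3) / ln(12400/803) = ln(2) / ln(15.44) = 0.6931 / 2.7371 = 0.2532

0.253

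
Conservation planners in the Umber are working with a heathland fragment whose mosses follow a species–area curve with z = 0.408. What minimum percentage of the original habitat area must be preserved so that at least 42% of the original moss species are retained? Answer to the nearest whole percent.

Need (A_new/A_old)^0.408 = 0.42, so A_new/A_old = 0.42^(1/0.408) = 0.42^2.451
ln(A_new/A_old) = ln 0.42 / 0.408 = -0.8675 / 0.408 = -2.1262
A_new/A_old = e^-2.1262 ≈ 0.1193

12%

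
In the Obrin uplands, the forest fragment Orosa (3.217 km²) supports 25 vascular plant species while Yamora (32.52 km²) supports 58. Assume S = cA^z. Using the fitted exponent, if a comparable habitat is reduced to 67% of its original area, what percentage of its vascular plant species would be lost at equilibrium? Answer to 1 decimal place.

13.6%

z = ln(58/25) / ln(32.52/3.217) = 0.8416 / 2.3134 = 0.3638
S_new/S_old = (A_new/A_old)^z = 0.67^0.3638 = exp(0.3638 × -0.4005) = 0.8644
Fraction lost = 1 − 0.8644 = 0.1356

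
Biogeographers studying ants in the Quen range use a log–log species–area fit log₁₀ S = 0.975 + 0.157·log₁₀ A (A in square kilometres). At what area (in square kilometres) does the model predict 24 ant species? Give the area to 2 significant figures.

380 square kilometres

24 = 9.441 × A^0.157  ⇒  A^0.157 = 24/9.441 = 2.542
ln A = ln(2.542) / 0.157 = 0.9330 / 0.157 = 5.9429
A = e^5.9429 ≈ 381 square kilometres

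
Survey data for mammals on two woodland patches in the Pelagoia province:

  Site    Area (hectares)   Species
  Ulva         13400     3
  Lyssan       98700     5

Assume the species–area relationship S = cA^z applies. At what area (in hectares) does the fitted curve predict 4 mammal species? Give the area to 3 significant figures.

41300 hectares

z = ln(5/3) / ln(98700/13400) = 0.5108 / 1.9968 = 0.2558
c = 3 / 13400^0.2558 = 3 / 11.37 = 0.2638
A = (4/0.2638)^(1/0.2558) ⇒ ln A = ln(15.16)/0.2558 = 10.6276
A = e^10.6276 ≈ 41257 hectares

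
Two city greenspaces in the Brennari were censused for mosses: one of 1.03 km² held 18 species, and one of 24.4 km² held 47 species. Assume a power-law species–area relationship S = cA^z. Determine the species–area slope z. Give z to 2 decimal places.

0.30

Taking logs: ln S = ln c + z ln A, so z = (ln S₂ − ln S₁)/(ln A₂ − ln A₁).
z = ln(47/18) / ln(24.4/1.03) = ln(2.611) / ln(23.69) = 0.9598 / 3.1650 = 0.3032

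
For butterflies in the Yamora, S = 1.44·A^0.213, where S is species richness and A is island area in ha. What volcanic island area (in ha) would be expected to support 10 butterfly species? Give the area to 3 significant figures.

8940 ha

10 = 1.44 × A^0.213  ⇒  A^0.213 = 10/1.44 = 6.944
ln A = ln(6.944) / 0.213 = 1.9379 / 0.213 = 9.0983
A = e^9.0983 ≈ 8940 ha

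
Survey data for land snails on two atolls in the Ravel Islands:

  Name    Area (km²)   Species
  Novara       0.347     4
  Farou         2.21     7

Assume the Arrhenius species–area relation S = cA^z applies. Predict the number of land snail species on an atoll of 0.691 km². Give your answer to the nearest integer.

5

z = ln(7/4) / ln(2.21/0.347) = 0.5596 / 1.8514 = 0.3023
c = 4 / 0.347^0.3023 = 4 / 0.7262 = 5.508
S₃ = 5.508 × 0.691^0.3023 = 5.508 × 0.8943 ≈ 4.926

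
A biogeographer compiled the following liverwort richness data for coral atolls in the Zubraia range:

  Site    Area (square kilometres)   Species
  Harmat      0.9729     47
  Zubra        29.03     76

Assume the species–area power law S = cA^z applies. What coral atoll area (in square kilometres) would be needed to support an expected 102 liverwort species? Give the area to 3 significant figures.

z = ln(76/47) / ln(29.03/0.9729) = 0.4806 / 3.3958 = 0.1415
c = 47 / 0.9729^0.1415 = 47 / 0.9961 = 47.18
A = (102/47.18)^(1/0.1415) ⇒ ln A = ln(2.162)/0.1415 = 5.4474
A = e^5.4474 ≈ 232.2 square kilometres

232 square kilometres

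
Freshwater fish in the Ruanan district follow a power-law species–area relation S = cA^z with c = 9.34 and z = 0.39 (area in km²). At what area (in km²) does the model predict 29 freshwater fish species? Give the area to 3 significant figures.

18.3 km²

29 = 9.34 × A^0.39  ⇒  A^0.39 = 29/9.34 = 3.105
ln A = ln(3.105) / 0.39 = 1.1330 / 0.39 = 2.9051
A = e^2.9051 ≈ 18.27 km²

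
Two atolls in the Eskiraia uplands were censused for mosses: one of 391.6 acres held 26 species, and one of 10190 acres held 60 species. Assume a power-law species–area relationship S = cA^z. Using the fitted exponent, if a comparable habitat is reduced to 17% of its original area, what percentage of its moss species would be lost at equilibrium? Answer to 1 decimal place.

z = ln(60/26) / ln(10190/391.6) = 0.8362 / 3.2589 = 0.2566
S_new/S_old = (A_new/A_old)^z = 0.17^0.2566 = exp(0.2566 × -1.7720) = 0.6346
Fraction lost = 1 − 0.6346 = 0.3654

36.5%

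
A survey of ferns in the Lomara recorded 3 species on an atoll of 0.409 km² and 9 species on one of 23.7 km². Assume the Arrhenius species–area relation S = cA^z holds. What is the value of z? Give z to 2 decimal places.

Taking logs: ln S = ln c + z ln A, so z = (ln S₂ − ln S₁)/(ln A₂ − ln A₁).
z = ln(9/3) / ln(23.7/0.409) = ln(3) / ln(57.95) = 1.0986 / 4.0595 = 0.2706

0.27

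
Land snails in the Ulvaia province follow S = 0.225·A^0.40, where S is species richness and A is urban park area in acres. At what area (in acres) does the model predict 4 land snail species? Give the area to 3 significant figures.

1330 acres

4 = 0.225 × A^0.4  ⇒  A^0.4 = 4/0.225 = 17.78
ln A = ln(17.78) / 0.4 = 2.8779 / 0.4 = 7.1949
A = e^7.1949 ≈ 1333 acres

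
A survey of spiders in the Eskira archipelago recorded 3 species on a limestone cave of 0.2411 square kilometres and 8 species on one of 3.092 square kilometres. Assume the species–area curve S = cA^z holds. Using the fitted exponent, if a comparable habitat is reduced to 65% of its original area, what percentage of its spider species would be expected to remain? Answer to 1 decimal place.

84.7%

z = ln(8/3) / ln(3.092/0.2411) = 0.9808 / 2.5514 = 0.3844
S_new/S_old = (A_new/A_old)^z = 0.65^0.3844 = exp(0.3844 × -0.4308) = 0.8474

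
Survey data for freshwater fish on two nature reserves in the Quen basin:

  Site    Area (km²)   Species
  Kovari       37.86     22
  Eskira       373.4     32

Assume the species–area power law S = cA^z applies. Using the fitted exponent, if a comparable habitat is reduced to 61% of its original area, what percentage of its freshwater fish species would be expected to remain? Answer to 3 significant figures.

z = ln(32/22) / ln(373.4/37.86) = 0.3747 / 2.2888 = 0.1637
S_new/S_old = (A_new/A_old)^z = 0.61^0.1637 = exp(0.1637 × -0.4943) = 0.9223

92.2%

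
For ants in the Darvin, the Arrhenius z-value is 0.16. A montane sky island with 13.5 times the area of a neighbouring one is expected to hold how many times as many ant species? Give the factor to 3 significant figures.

1.52

S₂/S₁ = (A₂/A₁)^z = 13.5^0.16
ln(S₂/S₁) = 0.16 × ln 13.5 = 0.16 × 2.6027 = 0.4164
S₂/S₁ = e^0.4164 ≈ 1.517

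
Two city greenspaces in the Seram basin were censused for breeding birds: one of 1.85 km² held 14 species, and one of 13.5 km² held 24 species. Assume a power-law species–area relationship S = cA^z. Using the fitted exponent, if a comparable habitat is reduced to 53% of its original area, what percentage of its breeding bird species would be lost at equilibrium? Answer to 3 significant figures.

15.8%

z = ln(24/14) / ln(13.5/1.85) = 0.5390 / 1.9875 = 0.2712
S_new/S_old = (A_new/A_old)^z = 0.53^0.2712 = exp(0.2712 × -0.6349) = 0.8418
Fraction lost = 1 − 0.8418 = 0.1582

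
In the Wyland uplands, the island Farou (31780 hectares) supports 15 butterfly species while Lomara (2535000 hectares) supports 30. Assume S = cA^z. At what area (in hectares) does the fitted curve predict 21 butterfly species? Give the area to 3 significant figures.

266000 hectares

z = ln(30/15) / ln(2535000/31780) = 0.6931 / 4.3791 = 0.1583
c = 15 / 31780^0.1583 = 15 / 5.16 = 2.907
A = (21/2.907)^(1/0.1583) ⇒ ln A = ln(7.224)/0.1583 = 12.4923
A = e^12.4923 ≈ 266287 hectares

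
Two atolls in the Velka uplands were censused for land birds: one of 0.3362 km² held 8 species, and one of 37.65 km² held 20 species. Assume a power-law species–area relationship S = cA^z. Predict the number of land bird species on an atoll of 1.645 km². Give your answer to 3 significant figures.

10.9

z = ln(20/8) / ln(37.65/0.3362) = 0.9163 / 4.7184 = 0.1942
c = 8 / 0.3362^0.1942 = 8 / 0.8092 = 9.886
S₃ = 9.886 × 1.645^0.1942 = 9.886 × 1.101 ≈ 10.89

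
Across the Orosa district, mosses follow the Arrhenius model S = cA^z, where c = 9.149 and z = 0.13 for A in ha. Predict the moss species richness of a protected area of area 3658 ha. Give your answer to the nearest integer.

S = 9.149 × 3658^0.13
ln S = ln 9.149 + 0.13 × ln 3658 = 2.2136 + 0.13 × 8.2047 = 3.2803
S = e^3.2803 ≈ 26.58

27 species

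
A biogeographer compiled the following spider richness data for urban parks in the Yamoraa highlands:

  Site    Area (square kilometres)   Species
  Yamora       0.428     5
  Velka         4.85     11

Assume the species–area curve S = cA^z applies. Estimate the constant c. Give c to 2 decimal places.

z = ln(S₂/S₁) / ln(A₂/A₁) = ln(11/5) / ln(4.85/0.428) = 0.7885 / 2.4276 = 0.3248
c = S₁ / A₁^z = 5 / 0.428^0.3248 = 5 / 0.7591 = 6.587

6.59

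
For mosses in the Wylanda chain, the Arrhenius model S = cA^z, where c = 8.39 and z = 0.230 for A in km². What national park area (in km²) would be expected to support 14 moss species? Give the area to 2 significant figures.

9.3 km²

14 = 8.39 × A^0.23  ⇒  A^0.23 = 14/8.39 = 1.669
ln A = ln(1.669) / 0.23 = 0.5120 / 0.23 = 2.2262
A = e^2.2262 ≈ 9.264 km²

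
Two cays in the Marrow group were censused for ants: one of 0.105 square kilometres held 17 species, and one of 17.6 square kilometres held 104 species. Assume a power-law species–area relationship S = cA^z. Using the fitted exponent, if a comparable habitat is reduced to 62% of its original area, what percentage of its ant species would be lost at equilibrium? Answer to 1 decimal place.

z = ln(104/17) / ln(17.6/0.105) = 1.8112 / 5.1217 = 0.3536
S_new/S_old = (A_new/A_old)^z = 0.62^0.3536 = exp(0.3536 × -0.4780) = 0.8445
Fraction lost = 1 − 0.8445 = 0.1555

15.6%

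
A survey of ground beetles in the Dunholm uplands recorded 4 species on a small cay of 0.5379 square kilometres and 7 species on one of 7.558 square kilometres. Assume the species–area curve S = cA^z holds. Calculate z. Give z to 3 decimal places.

Taking logs: ln S = ln c + z ln A, so z = (ln S₂ − ln S₁)/(ln A₂ − ln A₁).
z = ln(7/4) / ln(7.558/0.5379) = ln(1.75) / ln(14.05) = 0.5596 / 2.6427 = 0.2118

0.212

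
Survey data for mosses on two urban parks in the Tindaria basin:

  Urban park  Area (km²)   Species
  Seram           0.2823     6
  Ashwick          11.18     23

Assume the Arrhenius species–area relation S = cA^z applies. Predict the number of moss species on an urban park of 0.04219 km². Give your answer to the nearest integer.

3

z = ln(23/6) / ln(11.18/0.2823) = 1.3437 / 3.6789 = 0.3653
c = 6 / 0.2823^0.3653 = 6 / 0.63 = 9.523
S₃ = 9.523 × 0.04219^0.3653 = 9.523 × 0.3147 ≈ 2.997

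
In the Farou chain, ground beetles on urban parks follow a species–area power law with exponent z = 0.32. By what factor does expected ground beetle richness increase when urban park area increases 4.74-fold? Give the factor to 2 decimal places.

1.65

S₂/S₁ = (A₂/A₁)^z = 4.74^0.32
ln(S₂/S₁) = 0.32 × ln 4.74 = 0.32 × 1.5560 = 0.4979
S₂/S₁ = e^0.4979 ≈ 1.645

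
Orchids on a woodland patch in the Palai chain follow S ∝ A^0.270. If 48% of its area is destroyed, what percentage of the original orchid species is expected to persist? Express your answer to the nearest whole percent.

84%

S_new/S_old = (A_new/A_old)^z = 0.52^0.27
= exp(0.27 × ln 0.52) = exp(0.27 × -0.6539) = exp(-0.1766) ≈ 0.8381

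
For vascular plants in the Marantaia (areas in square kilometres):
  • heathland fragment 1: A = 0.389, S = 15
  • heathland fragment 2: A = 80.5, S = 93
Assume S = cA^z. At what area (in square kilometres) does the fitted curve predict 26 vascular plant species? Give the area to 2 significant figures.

1.9 square kilometres

z = ln(93/15) / ln(80.5/0.389) = 1.8245 / 5.3324 = 0.3422
c = 15 / 0.389^0.3422 = 15 / 0.7239 = 20.72
A = (26/20.72)^(1/0.3422) ⇒ ln A = ln(1.255)/0.3422 = 0.6634
A = e^0.6634 ≈ 1.941 square kilometres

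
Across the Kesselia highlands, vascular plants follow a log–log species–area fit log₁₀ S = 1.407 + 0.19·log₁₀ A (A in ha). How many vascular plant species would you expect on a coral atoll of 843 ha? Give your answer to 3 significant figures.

91.8

S = 25.53 × 843^0.19 = 25.53 × 3.597 ≈ 91.81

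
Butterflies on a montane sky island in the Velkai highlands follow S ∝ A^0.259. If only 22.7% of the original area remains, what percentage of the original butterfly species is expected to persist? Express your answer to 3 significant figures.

68.1%

S_new/S_old = (A_new/A_old)^z = 0.227^0.259
= exp(0.259 × ln 0.227) = exp(0.259 × -1.4828) = exp(-0.3840) ≈ 0.6811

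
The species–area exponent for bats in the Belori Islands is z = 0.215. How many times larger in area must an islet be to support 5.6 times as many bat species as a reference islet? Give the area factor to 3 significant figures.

3020

(A₂/A₁)^0.215 = 5.6, so A₂/A₁ = 5.6^(1/0.215) = 5.6^4.651
ln(A₂/A₁) = ln 5.6 / 0.215 = 1.7228 / 0.215 = 8.0129
A₂/A₁ = e^8.0129 ≈ 3020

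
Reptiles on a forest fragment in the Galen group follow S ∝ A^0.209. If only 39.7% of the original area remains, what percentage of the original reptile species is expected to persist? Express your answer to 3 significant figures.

82.4%

S_new/S_old = (A_new/A_old)^z = 0.397^0.209
= exp(0.209 × ln 0.397) = exp(0.209 × -0.9238) = exp(-0.1931) ≈ 0.8244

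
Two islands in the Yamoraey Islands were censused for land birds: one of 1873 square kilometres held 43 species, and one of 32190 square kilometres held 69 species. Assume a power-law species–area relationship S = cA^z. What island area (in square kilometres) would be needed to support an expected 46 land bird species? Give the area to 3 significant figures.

2810 square kilometres

z = ln(69/43) / ln(32190/1873) = 0.4729 / 2.8441 = 0.1663
c = 43 / 1873^0.1663 = 43 / 3.501 = 12.28
A = (46/12.28)^(1/0.1663) ⇒ ln A = ln(3.745)/0.1663 = 7.9409
A = e^7.9409 ≈ 2810 square kilometres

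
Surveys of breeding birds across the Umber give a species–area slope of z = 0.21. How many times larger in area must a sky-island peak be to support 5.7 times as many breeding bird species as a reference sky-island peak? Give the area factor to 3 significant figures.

3980

(A₂/A₁)^0.21 = 5.7, so A₂/A₁ = 5.7^(1/0.21) = 5.7^4.762
ln(A₂/A₁) = ln 5.7 / 0.21 = 1.7405 / 0.21 = 8.2879
A₂/A₁ = e^8.2879 ≈ 3976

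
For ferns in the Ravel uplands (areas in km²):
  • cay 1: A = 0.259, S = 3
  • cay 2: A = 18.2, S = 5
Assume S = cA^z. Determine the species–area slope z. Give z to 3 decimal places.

0.120

Taking logs: ln S = ln c + z ln A, so z = (ln S₂ − ln S₁)/(ln A₂ − ln A₁).
z = ln(5/3) / ln(18.2/0.259) = ln(1.667) / ln(70.27) = 0.5108 / 4.2523 = 0.1201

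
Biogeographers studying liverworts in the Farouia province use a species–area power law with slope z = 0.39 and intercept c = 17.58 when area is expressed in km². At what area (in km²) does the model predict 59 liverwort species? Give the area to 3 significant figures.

22.3 km²

59 = 17.58 × A^0.39  ⇒  A^0.39 = 59/17.58 = 3.356
ln A = ln(3.356) / 0.39 = 1.2108 / 0.39 = 3.1046
A = e^3.1046 ≈ 22.3 km²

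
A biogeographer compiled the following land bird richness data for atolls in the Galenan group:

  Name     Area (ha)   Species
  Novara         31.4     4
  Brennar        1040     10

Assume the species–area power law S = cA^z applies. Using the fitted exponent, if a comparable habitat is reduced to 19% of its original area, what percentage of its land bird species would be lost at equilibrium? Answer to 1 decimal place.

35.3%

z = ln(10/4) / ln(1040/31.4) = 0.9163 / 3.5002 = 0.2618
S_new/S_old = (A_new/A_old)^z = 0.19^0.2618 = exp(0.2618 × -1.6607) = 0.6474
Fraction lost = 1 − 0.6474 = 0.3526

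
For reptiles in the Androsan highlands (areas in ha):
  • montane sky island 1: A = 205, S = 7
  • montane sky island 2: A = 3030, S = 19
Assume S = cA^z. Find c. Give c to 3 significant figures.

z = ln(S₂/S₁) / ln(A₂/A₁) = ln(19/7) / ln(3030/205) = 0.9985 / 2.6933 = 0.3707
c = S₁ / A₁^z = 7 / 205^0.3707 = 7 / 7.196 = 0.9728

0.973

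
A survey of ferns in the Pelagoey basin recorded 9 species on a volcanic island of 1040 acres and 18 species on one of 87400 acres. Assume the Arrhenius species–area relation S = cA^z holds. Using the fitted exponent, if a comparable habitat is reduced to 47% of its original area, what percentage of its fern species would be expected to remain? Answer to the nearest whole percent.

z = ln(18/9) / ln(87400/1040) = 0.6931 / 4.4313 = 0.1564
S_new/S_old = (A_new/A_old)^z = 0.47^0.1564 = exp(0.1564 × -0.7550) = 0.8886

89%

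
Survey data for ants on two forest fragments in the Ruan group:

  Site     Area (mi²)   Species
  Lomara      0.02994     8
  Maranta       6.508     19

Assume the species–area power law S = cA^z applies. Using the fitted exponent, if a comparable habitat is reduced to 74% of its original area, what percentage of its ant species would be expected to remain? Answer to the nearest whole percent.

95%

z = ln(19/8) / ln(6.508/0.02994) = 0.8650 / 5.3816 = 0.1607
S_new/S_old = (A_new/A_old)^z = 0.74^0.1607 = exp(0.1607 × -0.3011) = 0.9528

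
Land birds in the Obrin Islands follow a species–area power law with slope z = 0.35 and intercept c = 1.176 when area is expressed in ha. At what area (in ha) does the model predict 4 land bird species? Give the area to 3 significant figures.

4 = 1.176 × A^0.35  ⇒  A^0.35 = 4/1.176 = 3.401
ln A = ln(3.401) / 0.35 = 1.2242 / 0.35 = 3.4976
A = e^3.4976 ≈ 33.04 ha

33.0 ha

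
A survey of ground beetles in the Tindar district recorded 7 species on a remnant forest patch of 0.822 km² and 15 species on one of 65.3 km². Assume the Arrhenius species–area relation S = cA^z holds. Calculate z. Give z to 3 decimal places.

0.174

Taking logs: ln S = ln c + z ln A, so z = (ln S₂ − ln S₁)/(ln A₂ − ln A₁).
z = ln(15/7) / ln(65.3/0.822) = ln(2.143) / ln(79.44) = 0.7621 / 4.3750 = 0.1742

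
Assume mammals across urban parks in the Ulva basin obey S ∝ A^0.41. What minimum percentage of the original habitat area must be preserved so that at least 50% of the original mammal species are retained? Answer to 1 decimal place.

Need (A_new/A_old)^0.41 = 0.5, so A_new/A_old = 0.5^(1/0.41) = 0.5^2.439
ln(A_new/A_old) = ln 0.5 / 0.41 = -0.6931 / 0.41 = -1.6906
A_new/A_old = e^-1.6906 ≈ 0.1844

18.4%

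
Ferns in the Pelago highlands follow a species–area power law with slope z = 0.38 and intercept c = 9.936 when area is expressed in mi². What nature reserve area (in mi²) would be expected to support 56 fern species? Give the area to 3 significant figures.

94.7 mi²

56 = 9.936 × A^0.38  ⇒  A^0.38 = 56/9.936 = 5.636
ln A = ln(5.636) / 0.38 = 1.7292 / 0.38 = 4.5505
A = e^4.5505 ≈ 94.68 mi²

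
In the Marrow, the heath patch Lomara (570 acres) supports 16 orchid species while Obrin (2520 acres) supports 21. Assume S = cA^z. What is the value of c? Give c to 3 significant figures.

z = ln(S₂/S₁) / ln(A₂/A₁) = ln(21/16) / ln(2520/570) = 0.2719 / 1.4864 = 0.1830
c = S₁ / A₁^z = 16 / 570^0.1830 = 16 / 3.193 = 5.011

5.01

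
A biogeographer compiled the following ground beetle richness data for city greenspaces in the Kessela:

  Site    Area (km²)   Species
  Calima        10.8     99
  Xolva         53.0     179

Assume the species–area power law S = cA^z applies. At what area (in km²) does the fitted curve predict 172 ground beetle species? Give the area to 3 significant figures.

z = ln(179/99) / ln(53/10.8) = 0.5923 / 1.5907 = 0.3723
c = 99 / 10.8^0.3723 = 99 / 2.425 = 40.82
A = (172/40.82)^(1/0.3723) ⇒ ln A = ln(4.214)/0.3723 = 3.8631
A = e^3.8631 ≈ 47.62 km²

47.6 km²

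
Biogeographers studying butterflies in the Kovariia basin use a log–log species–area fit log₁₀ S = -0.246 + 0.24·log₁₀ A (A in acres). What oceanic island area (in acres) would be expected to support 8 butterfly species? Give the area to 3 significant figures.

61400 acres

8 = 0.5675 × A^0.24  ⇒  A^0.24 = 8/0.5675 = 14.1
ln A = ln(14.1) / 0.24 = 2.6459 / 0.24 = 11.0245
A = e^11.0245 ≈ 61359 acres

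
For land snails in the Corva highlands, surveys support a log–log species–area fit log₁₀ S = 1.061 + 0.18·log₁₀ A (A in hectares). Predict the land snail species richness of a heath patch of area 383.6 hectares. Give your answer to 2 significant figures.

34

S = 11.51 × 383.6^0.18 = 11.51 × 2.918 ≈ 33.58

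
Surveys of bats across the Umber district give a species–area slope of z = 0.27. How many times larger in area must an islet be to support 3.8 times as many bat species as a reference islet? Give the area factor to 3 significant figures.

(A₂/A₁)^0.27 = 3.8, so A₂/A₁ = 3.8^(1/0.27) = 3.8^3.704
ln(A₂/A₁) = ln 3.8 / 0.27 = 1.3350 / 0.27 = 4.9444
A₂/A₁ = e^4.9444 ≈ 140.4

140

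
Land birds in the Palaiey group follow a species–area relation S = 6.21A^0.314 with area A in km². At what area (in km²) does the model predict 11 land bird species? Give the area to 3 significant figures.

11 = 6.21 × A^0.314  ⇒  A^0.314 = 11/6.21 = 1.771
ln A = ln(1.771) / 0.314 = 0.5717 / 0.314 = 1.8208
A = e^1.8208 ≈ 6.177 km²

6.18 km²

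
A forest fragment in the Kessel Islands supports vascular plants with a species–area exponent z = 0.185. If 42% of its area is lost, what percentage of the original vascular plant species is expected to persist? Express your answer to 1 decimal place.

S_new/S_old = (A_new/A_old)^z = 0.58^0.185
= exp(0.185 × ln 0.58) = exp(0.185 × -0.5447) = exp(-0.1008) ≈ 0.9041

90.4%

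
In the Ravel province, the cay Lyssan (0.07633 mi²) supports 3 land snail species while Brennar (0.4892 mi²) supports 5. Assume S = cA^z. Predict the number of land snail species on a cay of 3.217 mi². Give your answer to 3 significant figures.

z = ln(5/3) / ln(0.4892/0.07633) = 0.5108 / 1.8577 = 0.2750
c = 3 / 0.07633^0.2750 = 3 / 0.4929 = 6.086
S₃ = 6.086 × 3.217^0.2750 = 6.086 × 1.379 ≈ 8.392

8.39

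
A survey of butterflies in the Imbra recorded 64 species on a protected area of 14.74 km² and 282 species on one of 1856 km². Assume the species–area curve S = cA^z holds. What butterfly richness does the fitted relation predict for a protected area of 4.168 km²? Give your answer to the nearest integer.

z = ln(282/64) / ln(1856/14.74) = 1.4830 / 4.8356 = 0.3067
c = 64 / 14.74^0.3067 = 64 / 2.282 = 28.04
S₃ = 28.04 × 4.168^0.3067 = 28.04 × 1.549 ≈ 43.45

43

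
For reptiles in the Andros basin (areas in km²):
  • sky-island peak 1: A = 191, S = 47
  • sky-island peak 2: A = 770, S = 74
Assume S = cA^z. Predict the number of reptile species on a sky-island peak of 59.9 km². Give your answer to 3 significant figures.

z = ln(74/47) / ln(770/191) = 0.4539 / 1.3941 = 0.3256
c = 47 / 191^0.3256 = 47 / 5.53 = 8.5
S₃ = 8.5 × 59.9^0.3256 = 8.5 × 3.791 ≈ 32.22

32.2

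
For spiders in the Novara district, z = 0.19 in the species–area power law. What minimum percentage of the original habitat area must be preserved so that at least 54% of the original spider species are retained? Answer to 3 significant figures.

Need (A_new/A_old)^0.19 = 0.54, so A_new/A_old = 0.54^(1/0.19) = 0.54^5.263
ln(A_new/A_old) = ln 0.54 / 0.19 = -0.6162 / 0.19 = -3.2431
A_new/A_old = e^-3.2431 ≈ 0.03904

3.90%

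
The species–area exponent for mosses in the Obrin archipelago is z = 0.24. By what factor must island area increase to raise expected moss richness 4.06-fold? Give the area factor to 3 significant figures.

(A₂/A₁)^0.24 = 4.06, so A₂/A₁ = 4.06^(1/0.24) = 4.06^4.167
ln(A₂/A₁) = ln 4.06 / 0.24 = 1.4012 / 0.24 = 5.8383
A₂/A₁ = e^5.8383 ≈ 343.2

343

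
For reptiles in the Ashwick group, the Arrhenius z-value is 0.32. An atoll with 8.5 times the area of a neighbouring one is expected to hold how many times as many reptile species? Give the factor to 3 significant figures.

1.98

S₂/S₁ = (A₂/A₁)^z = 8.5^0.32
ln(S₂/S₁) = 0.32 × ln 8.5 = 0.32 × 2.1401 = 0.6848
S₂/S₁ = e^0.6848 ≈ 1.983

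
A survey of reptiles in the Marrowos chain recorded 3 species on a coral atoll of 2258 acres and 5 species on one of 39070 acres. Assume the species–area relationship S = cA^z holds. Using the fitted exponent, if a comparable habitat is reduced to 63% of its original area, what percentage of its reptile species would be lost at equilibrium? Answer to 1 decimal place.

z = ln(5/3) / ln(39070/2258) = 0.5108 / 2.8509 = 0.1792
S_new/S_old = (A_new/A_old)^z = 0.63^0.1792 = exp(0.1792 × -0.4620) = 0.9205
Fraction lost = 1 − 0.9205 = 0.07945

7.9%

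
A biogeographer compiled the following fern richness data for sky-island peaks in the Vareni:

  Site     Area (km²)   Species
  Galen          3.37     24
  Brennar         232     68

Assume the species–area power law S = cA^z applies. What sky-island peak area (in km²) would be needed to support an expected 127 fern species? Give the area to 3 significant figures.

2940 km²

z = ln(68/24) / ln(232/3.37) = 1.0415 / 4.2318 = 0.2461
c = 24 / 3.37^0.2461 = 24 / 1.348 = 17.8
A = (127/17.8)^(1/0.2461) ⇒ ln A = ln(7.136)/0.2461 = 7.9850
A = e^7.9850 ≈ 2937 km²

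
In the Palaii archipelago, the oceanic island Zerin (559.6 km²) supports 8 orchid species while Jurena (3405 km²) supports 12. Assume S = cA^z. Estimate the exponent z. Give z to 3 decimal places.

Taking logs: ln S = ln c + z ln A, so z = (ln S₂ − ln S₁)/(ln A₂ − ln A₁).
z = ln(12/8) / ln(3405/559.6) = ln(1.5) / ln(6.085) = 0.4055 / 1.8058 = 0.2245

0.225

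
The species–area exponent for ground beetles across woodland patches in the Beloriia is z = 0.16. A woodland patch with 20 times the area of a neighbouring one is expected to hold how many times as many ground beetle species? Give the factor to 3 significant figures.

1.61

S₂/S₁ = (A₂/A₁)^z = 20^0.16
ln(S₂/S₁) = 0.16 × ln 20 = 0.16 × 2.9957 = 0.4793
S₂/S₁ = e^0.4793 ≈ 1.615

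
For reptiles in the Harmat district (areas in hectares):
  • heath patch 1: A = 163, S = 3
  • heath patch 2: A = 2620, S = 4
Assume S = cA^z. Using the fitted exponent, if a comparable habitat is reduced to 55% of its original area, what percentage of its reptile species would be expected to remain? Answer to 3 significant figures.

94.0%

z = ln(4/3) / ln(2620/163) = 0.2877 / 2.7772 = 0.1036
S_new/S_old = (A_new/A_old)^z = 0.55^0.1036 = exp(0.1036 × -0.5978) = 0.9399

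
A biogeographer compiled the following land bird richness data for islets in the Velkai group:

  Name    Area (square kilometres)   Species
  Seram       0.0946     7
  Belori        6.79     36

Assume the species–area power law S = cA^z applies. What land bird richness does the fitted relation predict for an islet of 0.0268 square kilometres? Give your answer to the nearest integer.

z = ln(36/7) / ln(6.79/0.0946) = 1.6376 / 4.2735 = 0.3832
c = 7 / 0.0946^0.3832 = 7 / 0.4051 = 17.28
S₃ = 17.28 × 0.0268^0.3832 = 17.28 × 0.2498 ≈ 4.317

4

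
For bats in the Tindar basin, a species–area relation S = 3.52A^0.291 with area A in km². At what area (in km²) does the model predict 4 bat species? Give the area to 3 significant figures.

4 = 3.52 × A^0.291  ⇒  A^0.291 = 4/3.52 = 1.136
ln A = ln(1.136) / 0.291 = 0.1278 / 0.291 = 0.4393
A = e^0.4393 ≈ 1.552 km²

1.55 km²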